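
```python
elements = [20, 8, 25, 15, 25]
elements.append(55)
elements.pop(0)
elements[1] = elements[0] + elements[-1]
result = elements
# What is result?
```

Trace:
`elements = [20, 8, 25, 15, 25]` → elements = [20, 8, 25, 15, 25]
`elements.append(55)` → elements = [20, 8, 25, 15, 25, 55]
`elements.pop(0)` → elements = [8, 25, 15, 25, 55]
`elements[1] = elements[0] + elements[-1]` → elements = [8, 63, 15, 25, 55]
`result = elements` → result = [8, 63, 15, 25, 55]
So result = [8, 63, 15, 25, 55]

Answer: [8, 63, 15, 25, 55]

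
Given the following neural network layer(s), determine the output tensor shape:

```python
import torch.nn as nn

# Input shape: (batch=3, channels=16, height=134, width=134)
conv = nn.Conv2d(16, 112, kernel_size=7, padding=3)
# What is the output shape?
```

Input: (3, 16, 134, 134) -> Output: (3, 112, 134, 134)

Answer: (3, 112, 134, 134)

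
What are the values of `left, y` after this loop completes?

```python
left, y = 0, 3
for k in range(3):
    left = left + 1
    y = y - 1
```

left goes 0→3, y goes 3→0
`left, y` takes the values: (0, 3) → (1, 3) → (1, 2) → (2, 2) → (2, 1) → (3, 1) → (3, 0)

Answer: 3, 0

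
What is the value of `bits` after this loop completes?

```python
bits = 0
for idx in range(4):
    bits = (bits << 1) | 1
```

Build 4 consecutive 1-bits: 0b1111
`bits` takes the values: 0 → 1 → 3 → 7 → 15

Answer: 15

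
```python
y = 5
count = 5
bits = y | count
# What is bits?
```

Trace:
`y = 5` → y = 5
`count = 5` → count = 5
`bits = y | count` → bits = 5
So bits = 5

Answer: 5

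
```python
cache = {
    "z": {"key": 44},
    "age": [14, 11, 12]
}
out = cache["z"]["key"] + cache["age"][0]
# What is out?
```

Trace:
`cache = { ...` → cache = {'z': {'key': 44}, 'age': [14, 11, 12]}
`out = cache["z"]["key"] + cache["age"][0]` → out = 58
So out = 58

Answer: 58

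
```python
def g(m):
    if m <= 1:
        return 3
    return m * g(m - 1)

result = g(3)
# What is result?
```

g(3) = 3 * 2 * 3 = 18

Answer: 18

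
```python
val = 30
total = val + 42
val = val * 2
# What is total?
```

Trace:
`val = 30` → val = 30
`total = val + 42` → total = 72
`val = val * 2` → val = 60
So total = 72

Answer: 72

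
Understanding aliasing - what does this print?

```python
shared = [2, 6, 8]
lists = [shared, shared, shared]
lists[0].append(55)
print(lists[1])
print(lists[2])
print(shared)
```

Key concept: list of same reference.
Step by step:
`shared = [2, 6, 8]` → shared = [2, 6, 8]
`lists = [shared, shared, shared]` → lists = [[2, 6, 8], [2, 6, 8], [2, 6, 8]]
`lists[0].append(55)` → shared = [2, 6, 8, 55]; lists = [[2, 6, 8, 55], [2, 6, 8, 55], [2, 6, 8, 55]]
`print(lists[1])` → prints [2, 6, 8, 55]
`print(lists[2])` → prints [2, 6, 8, 55]
`print(shared)` → prints [2, 6, 8, 55]

Answer:
[2, 6, 8, 55]
[2, 6, 8, 55]
[2, 6, 8, 55]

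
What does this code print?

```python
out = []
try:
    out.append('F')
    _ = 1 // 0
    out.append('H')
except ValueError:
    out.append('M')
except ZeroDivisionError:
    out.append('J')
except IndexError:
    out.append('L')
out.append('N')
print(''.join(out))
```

Execution trace: 'F' (try body) → 'J' (except ZeroDivisionError) → 'N' (after the try/except). Output: FJN

Answer: FJN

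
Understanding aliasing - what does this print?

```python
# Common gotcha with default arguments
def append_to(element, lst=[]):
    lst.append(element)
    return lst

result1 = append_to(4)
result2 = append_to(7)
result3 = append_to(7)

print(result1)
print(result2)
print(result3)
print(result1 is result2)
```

Key concept: mutable default argument gotcha.
Step by step:
`result1 = append_to(4)` → result1 = [4]
`result2 = append_to(7)` → result1 = [4, 7] (same object as result2); result2 = [4, 7] (same object as result1)
`result3 = append_to(7)` → result1 = [4, 7, 7] (same object as result2, result3); result2 = [4, 7, 7] (same object as result1, result3); result3 = [4, 7, 7] (same object as result1, result2)
`print(result1)` → prints [4, 7, 7]
`print(result2)` → prints [4, 7, 7]
`print(result3)` → prints [4, 7, 7]
`print(result1 is result2)` → prints True

Answer:
[4, 7, 7]
[4, 7, 7]
[4, 7, 7]
True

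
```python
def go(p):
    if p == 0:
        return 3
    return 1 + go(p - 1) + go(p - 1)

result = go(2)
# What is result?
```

go(p) = 1 + 2·go(p-1), go(0)=3. Closed form: (3+1)·2^2 - 1 = 15.

Answer: 15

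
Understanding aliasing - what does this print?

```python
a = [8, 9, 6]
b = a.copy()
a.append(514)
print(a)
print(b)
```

Key concept: list.copy() creates independent copy.
Step by step:
`a = [8, 9, 6]` → a = [8, 9, 6]
`b = a.copy()` → b = [8, 9, 6]
`a.append(514)` → a = [8, 9, 6, 514]
`print(a)` → prints [8, 9, 6, 514]
`print(b)` → prints [8, 9, 6]

Answer:
[8, 9, 6, 514]
[8, 9, 6]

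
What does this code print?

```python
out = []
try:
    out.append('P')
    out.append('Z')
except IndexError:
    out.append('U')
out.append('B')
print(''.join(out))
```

Execution trace: 'P' (try body) → 'Z' (try body, no exception) → 'B' (after the try/except). Output: PZB

Answer: PZB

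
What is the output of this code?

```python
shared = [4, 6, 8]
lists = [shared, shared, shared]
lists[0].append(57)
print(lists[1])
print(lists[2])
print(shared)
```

Key concept: list of same reference.
Step by step:
`shared = [4, 6, 8]` → shared = [4, 6, 8]
`lists = [shared, shared, shared]` → lists = [[4, 6, 8], [4, 6, 8], [4, 6, 8]]
`lists[0].append(57)` → shared = [4, 6, 8, 57]; lists = [[4, 6, 8, 57], [4, 6, 8, 57], [4, 6, 8, 57]]
`print(lists[1])` → prints [4, 6, 8, 57]
`print(lists[2])` → prints [4, 6, 8, 57]
`print(shared)` → prints [4, 6, 8, 57]

Answer:
[4, 6, 8, 57]
[4, 6, 8, 57]
[4, 6, 8, 57]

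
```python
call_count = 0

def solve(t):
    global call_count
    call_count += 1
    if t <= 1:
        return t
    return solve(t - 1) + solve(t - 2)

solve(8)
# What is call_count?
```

Calls(t) = 1 + Calls(t-1) + Calls(t-2); Calls(0)=Calls(1)=1. For t=8 this gives 67.

Answer: 67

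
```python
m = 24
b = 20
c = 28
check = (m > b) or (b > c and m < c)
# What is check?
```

Trace:
`m = 24` → m = 24
`b = 20` → b = 20
`c = 28` → c = 28
`check = (m > b) or (b > c and m < c)` → check = True
So check = True

Answer: True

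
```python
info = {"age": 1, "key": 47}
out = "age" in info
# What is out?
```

Trace:
`info = {"age": 1, "key": 47}` → info = {'age': 1, 'key': 47}
`out = "age" in info` → out = True
So out = True

Answer: True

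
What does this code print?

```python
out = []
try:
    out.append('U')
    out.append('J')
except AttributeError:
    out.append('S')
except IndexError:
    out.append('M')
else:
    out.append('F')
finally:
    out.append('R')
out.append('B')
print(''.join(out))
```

Execution trace: 'U' (try body) → 'J' (try body, no exception) → 'F' (else) → 'R' (finally) → 'B' (after the try/except). Output: UJFRB

Answer: UJFRB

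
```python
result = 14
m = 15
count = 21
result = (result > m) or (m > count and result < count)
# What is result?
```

Trace:
`result = 14` → result = 14
`m = 15` → m = 15
`count = 21` → count = 21
`result = (result > m) or (m > count and result < count)` → result = False
So result = False

Answer: False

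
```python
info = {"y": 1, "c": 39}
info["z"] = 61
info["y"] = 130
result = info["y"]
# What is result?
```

Trace:
`info = {"y": 1, "c": 39}` → info = {'y': 1, 'c': 39}
`info["z"] = 61` → info = {'y': 1, 'c': 39, 'z': 61}
`info["y"] = 130` → info = {'y': 130, 'c': 39, 'z': 61}
`result = info["y"]` → result = 130
So result = 130

Answer: 130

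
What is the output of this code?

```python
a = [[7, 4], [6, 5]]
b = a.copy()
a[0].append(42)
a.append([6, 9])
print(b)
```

Key concept: shallow copy with nested lists.
Step by step:
`a = [[7, 4], [6, 5]]` → a = [[7, 4], [6, 5]]
`b = a.copy()` → b = [[7, 4], [6, 5]]
`a[0].append(42)` → a = [[7, 4, 42], [6, 5]]; b = [[7, 4, 42], [6, 5]]
`a.append([6, 9])` → a = [[7, 4, 42], [6, 5], [6, 9]]
`print(b)` → prints [[7, 4, 42], [6, 5]]

Answer: [[7, 4, 42], [6, 5]]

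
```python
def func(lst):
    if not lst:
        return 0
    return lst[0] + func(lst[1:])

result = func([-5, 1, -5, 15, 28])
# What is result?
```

(-5) + 1 + (-5) + 15 + 28 + 0 = 34

Answer: 34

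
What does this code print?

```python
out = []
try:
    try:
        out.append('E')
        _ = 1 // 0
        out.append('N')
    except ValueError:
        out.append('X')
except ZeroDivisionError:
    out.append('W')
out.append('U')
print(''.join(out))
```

Execution trace: 'E' (try body) → 'W' (outer except ZeroDivisionError) → 'U' (after the try/except). Output: EWU

Answer: EWU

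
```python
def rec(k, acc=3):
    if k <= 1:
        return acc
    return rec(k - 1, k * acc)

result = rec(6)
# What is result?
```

Accumulator trace (n, acc): (6, 3) -> (5, 18) -> (4, 90) -> (3, 360) -> (2, 1080) -> (1, 2160) -> return 2160

Answer: 2160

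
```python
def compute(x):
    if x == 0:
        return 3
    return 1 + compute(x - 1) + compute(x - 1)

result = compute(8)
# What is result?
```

compute(x) = 1 + 2·compute(x-1), compute(0)=3. Closed form: (3+1)·2^8 - 1 = 1023.

Answer: 1023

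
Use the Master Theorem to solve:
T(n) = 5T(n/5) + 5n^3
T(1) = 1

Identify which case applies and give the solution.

a=5, b=5, f(n)=5n^3. log_5(5) = 1. Since c=3 > 1 and the regularity condition holds (5(n/5)^3 = (5/5^3)n^3 with 5/5^3 < 1), Case 3 applies: T(n) = Θ(f(n)) = O(n^3).

Answer: O(n^3) - Case 3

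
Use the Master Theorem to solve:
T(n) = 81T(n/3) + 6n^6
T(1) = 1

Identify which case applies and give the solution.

a=81, b=3, f(n)=6n^6. log_3(81) = 4. Since c=6 > 4 and the regularity condition holds (81(n/3)^6 = (81/3^6)n^6 with 81/3^6 < 1), Case 3 applies: T(n) = Θ(f(n)) = O(n^6).

Answer: O(n^6) - Case 3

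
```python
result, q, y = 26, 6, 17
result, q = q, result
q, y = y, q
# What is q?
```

Trace:
`result, q, y = 26, 6, 17` → result = 26; q = 6; y = 17
`result, q = q, result` → result = 6; q = 26
`q, y = y, q` → q = 17; y = 26
So q = 17

Answer: 17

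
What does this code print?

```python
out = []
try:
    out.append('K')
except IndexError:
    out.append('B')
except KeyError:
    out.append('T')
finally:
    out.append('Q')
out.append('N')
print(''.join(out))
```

Execution trace: 'K' (try body, no exception) → 'Q' (finally) → 'N' (after the try/except). Output: KQN

Answer: KQN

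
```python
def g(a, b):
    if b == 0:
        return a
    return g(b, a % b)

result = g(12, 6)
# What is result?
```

g(12, 6) -> g(6, 0) -> 6

Answer: 6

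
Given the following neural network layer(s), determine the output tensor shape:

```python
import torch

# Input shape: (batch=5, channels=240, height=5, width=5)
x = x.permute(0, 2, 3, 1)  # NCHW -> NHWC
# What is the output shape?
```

Input: (5, 240, 5, 5) -> Output: (5, 5, 5, 240)

Answer: (5, 5, 5, 240)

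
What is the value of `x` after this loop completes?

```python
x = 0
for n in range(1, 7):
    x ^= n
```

XOR of 1 to 6
`x` takes the values: 0 → 1 → 3 → 0 → 4 → 1 → 7

Answer: 7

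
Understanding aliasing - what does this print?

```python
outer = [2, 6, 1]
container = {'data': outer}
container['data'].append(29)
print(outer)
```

Key concept: dict holds reference to list.
Step by step:
`outer = [2, 6, 1]` → outer = [2, 6, 1]
`container = {'data': outer}` → container = {'data': [2, 6, 1]}
`container['data'].append(29)` → outer = [2, 6, 1, 29]; container = {'data': [2, 6, 1, 29]}
`print(outer)` → prints [2, 6, 1, 29]

Answer: [2, 6, 1, 29]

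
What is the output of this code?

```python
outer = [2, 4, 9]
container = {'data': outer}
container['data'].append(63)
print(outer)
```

Key concept: dict holds reference to list.
Step by step:
`outer = [2, 4, 9]` → outer = [2, 4, 9]
`container = {'data': outer}` → container = {'data': [2, 4, 9]}
`container['data'].append(63)` → outer = [2, 4, 9, 63]; container = {'data': [2, 4, 9, 63]}
`print(outer)` → prints [2, 4, 9, 63]

Answer: [2, 4, 9, 63]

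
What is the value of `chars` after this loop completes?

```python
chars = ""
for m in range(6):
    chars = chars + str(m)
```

Concatenate digits 0 to 5
`chars` takes the values: "" → "0" → "01" → "012" → "0123" → "01234" → "012345"

Answer: "012345"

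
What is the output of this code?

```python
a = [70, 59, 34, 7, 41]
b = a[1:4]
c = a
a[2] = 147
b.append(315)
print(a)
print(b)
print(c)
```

Key concept: slice vs alias.
Step by step:
`a = [70, 59, 34, 7, 41]` → a = [70, 59, 34, 7, 41]
`b = a[1:4]` → b = [59, 34, 7]
`c = a` → c = [70, 59, 34, 7, 41] (same object as a)
`a[2] = 147` → a = [70, 59, 147, 7, 41] (same object as c); c = [70, 59, 147, 7, 41] (same object as a)
`b.append(315)` → b = [59, 34, 7, 315]
`print(a)` → prints [70, 59, 147, 7, 41]
`print(b)` → prints [59, 34, 7, 315]
`print(c)` → prints [70, 59, 147, 7, 41]

Answer:
[70, 59, 147, 7, 41]
[59, 34, 7, 315]
[70, 59, 147, 7, 41]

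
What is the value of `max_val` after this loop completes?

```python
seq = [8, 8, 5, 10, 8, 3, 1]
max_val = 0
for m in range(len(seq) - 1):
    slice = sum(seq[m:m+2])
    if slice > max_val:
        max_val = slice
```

Max sum of 2-element window in [8, 8, 5, 10, 8, 3, 1]
`max_val` takes the values: 0 → 16 → 18

Answer: 18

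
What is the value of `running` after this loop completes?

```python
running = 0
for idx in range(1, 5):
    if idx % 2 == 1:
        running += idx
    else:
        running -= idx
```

Add odd, subtract even
`running` takes the values: 0 → 1 → -1 → 2 → -2

Answer: -2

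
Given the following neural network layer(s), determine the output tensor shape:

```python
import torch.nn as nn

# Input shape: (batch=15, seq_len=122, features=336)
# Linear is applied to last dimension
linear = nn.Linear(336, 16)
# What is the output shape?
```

Input: (15, 122, 336) -> Output: (15, 122, 16)

Answer: (15, 122, 16)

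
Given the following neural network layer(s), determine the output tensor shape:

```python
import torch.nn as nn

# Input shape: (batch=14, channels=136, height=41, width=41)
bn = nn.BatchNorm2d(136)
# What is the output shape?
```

Input: (14, 136, 41, 41) -> Output: (14, 136, 41, 41)

Answer: (14, 136, 41, 41)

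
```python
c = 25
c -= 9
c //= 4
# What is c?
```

Trace:
`c = 25` → c = 25
`c -= 9` → c = 16
`c //= 4` → c = 4
So c = 4

Answer: 4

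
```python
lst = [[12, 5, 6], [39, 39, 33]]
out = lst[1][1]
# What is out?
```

Trace:
`lst = [[12, 5, 6], [39, 39, 33]]` → lst = [[12, 5, 6], [39, 39, 33]]
`out = lst[1][1]` → out = 39
So out = 39

Answer: 39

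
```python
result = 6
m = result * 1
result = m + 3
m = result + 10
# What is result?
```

Trace:
`result = 6` → result = 6
`m = result * 1` → m = 6
`result = m + 3` → result = 9
`m = result + 10` → m = 19
So result = 9

Answer: 9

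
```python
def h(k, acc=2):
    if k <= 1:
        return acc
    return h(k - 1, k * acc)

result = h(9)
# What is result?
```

Accumulator trace (n, acc): (9, 2) -> (8, 18) -> (7, 144) -> (6, 1008) -> (5, 6048) -> (4, 30240) -> (3, 120960) -> (2, 362880) -> (1, 725760) -> return 725760

Answer: 725760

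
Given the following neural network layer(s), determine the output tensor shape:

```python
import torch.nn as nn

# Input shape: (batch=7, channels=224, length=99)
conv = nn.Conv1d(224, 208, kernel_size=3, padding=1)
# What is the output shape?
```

Input: (7, 224, 99) -> Output: (7, 208, 99)

Answer: (7, 208, 99)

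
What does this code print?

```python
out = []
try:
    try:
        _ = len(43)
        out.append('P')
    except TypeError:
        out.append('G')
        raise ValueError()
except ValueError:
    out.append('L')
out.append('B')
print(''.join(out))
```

Execution trace: 'G' (inner except TypeError) → 'L' (outer except ValueError) → 'B' (after the try/except). Output: GLB

Answer: GLB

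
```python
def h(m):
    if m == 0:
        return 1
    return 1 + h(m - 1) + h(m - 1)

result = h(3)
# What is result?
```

h(m) = 1 + 2·h(m-1), h(0)=1. Closed form: (1+1)·2^3 - 1 = 15.

Answer: 15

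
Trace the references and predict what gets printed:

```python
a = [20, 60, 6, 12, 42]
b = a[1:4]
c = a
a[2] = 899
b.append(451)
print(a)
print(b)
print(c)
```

Key concept: slice vs alias.
Step by step:
`a = [20, 60, 6, 12, 42]` → a = [20, 60, 6, 12, 42]
`b = a[1:4]` → b = [60, 6, 12]
`c = a` → c = [20, 60, 6, 12, 42] (same object as a)
`a[2] = 899` → a = [20, 60, 899, 12, 42] (same object as c); c = [20, 60, 899, 12, 42] (same object as a)
`b.append(451)` → b = [60, 6, 12, 451]
`print(a)` → prints [20, 60, 899, 12, 42]
`print(b)` → prints [60, 6, 12, 451]
`print(c)` → prints [20, 60, 899, 12, 42]

Answer:
[20, 60, 899, 12, 42]
[60, 6, 12, 451]
[20, 60, 899, 12, 42]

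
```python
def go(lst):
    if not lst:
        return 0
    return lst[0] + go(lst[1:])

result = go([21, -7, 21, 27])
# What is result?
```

21 + (-7) + 21 + 27 + 0 = 62

Answer: 62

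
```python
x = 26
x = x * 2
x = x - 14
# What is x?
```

Trace:
`x = 26` → x = 26
`x = x * 2` → x = 52
`x = x - 14` → x = 38
So x = 38

Answer: 38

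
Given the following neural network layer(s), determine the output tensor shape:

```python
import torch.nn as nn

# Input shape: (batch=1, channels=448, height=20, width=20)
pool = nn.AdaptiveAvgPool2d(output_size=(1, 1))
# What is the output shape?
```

Input: (1, 448, 20, 20) -> Output: (1, 448, 1, 1)

Answer: (1, 448, 1, 1)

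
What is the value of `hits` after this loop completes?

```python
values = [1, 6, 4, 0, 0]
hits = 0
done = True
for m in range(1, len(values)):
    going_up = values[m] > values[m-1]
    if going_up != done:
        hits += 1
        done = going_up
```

Count direction changes in [1, 6, 4, 0, 0]
`hits` takes the values: 0 → 1

Answer: 1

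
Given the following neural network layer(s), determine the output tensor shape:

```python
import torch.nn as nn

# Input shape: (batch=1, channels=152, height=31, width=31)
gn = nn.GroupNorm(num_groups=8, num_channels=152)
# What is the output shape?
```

Input: (1, 152, 31, 31) -> Output: (1, 152, 31, 31)

Answer: (1, 152, 31, 31)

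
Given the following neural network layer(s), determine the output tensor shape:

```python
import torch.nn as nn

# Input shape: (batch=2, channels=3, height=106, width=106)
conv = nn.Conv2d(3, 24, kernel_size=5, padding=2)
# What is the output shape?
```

Input: (2, 3, 106, 106) -> Output: (2, 24, 106, 106)

Answer: (2, 24, 106, 106)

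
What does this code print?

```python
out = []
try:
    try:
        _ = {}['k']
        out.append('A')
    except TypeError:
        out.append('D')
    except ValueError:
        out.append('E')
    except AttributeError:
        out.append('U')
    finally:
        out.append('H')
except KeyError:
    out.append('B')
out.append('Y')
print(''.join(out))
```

Execution trace: 'H' (finally) → 'B' (outer except KeyError) → 'Y' (after the try/except). Output: HBY

Answer: HBY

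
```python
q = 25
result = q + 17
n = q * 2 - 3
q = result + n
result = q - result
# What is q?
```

Trace:
`q = 25` → q = 25
`result = q + 17` → result = 42
`n = q * 2 - 3` → n = 47
`q = result + n` → q = 89
`result = q - result` → result = 47
So q = 89

Answer: 89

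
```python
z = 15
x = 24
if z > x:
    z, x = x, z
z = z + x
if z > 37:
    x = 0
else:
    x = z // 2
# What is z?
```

Trace:
`z = 15` → z = 15
`x = 24` → x = 24
`if z > x: ...` → z > x is False → no variable changes
`z = z + x` → z = 39
`if z > 37: ...` → z > 37 is True → x = 0
So z = 39

Answer: 39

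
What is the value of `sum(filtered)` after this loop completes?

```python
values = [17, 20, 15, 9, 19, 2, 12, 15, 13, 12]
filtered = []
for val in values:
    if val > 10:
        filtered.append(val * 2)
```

Sum of doubled values > 10
`filtered` takes the values: [] → [34] → [34, 40] → [34, 40, 30] → [34, 40, 30, 38] → [34, 40, 30, 38, 24] → [34, 40, 30, 38, 24, 30] → [34, 40, 30, 38, 24, 30, 26] → [34, 40, 30, 38, 24, 30, 26, 24]
So `sum(filtered)` = 246

Answer: 246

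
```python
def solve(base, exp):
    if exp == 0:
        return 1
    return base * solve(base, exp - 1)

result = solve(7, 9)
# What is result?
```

solve(7, 9) = 7 * 7 * 7 * 7 * 7 * 7 * 7 * 7 * 7 = 40353607

Answer: 40353607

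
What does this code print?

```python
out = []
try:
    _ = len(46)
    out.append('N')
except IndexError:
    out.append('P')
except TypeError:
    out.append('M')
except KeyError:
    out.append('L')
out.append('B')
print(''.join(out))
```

Execution trace: 'M' (except TypeError) → 'B' (after the try/except). Output: MB

Answer: MB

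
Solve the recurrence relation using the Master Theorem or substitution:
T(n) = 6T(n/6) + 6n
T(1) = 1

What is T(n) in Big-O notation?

By Master Theorem: a=6, b=6, f(n)=6n. Since log_6(6) = 1 and f(n) = Θ(n^1), Case 2 applies. T(n) = O(n log n).

Answer: O(n log n)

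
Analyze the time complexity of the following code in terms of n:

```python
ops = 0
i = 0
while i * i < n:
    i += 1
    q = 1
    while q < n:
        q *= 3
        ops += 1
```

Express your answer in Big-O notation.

Each loop level contributes: √n × log n. Multiplying the contributions gives O(√n log n).

Answer: O(√n log n)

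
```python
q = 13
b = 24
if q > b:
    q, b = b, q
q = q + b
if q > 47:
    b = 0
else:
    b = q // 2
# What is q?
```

Trace:
`q = 13` → q = 13
`b = 24` → b = 24
`if q > b: ...` → q > b is False → no variable changes
`q = q + b` → q = 37
`if q > 47: ...` → q > 47 is False, take else branch → b = 18
So q = 37

Answer: 37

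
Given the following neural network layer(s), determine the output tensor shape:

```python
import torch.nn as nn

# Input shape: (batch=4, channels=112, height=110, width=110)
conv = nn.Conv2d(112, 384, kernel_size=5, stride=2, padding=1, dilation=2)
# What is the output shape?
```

Input: (4, 112, 110, 110) -> Output: (4, 384, 52, 52)

Answer: (4, 384, 52, 52)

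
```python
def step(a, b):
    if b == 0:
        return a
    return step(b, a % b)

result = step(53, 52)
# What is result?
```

step(53, 52) -> step(52, 1) -> step(1, 0) -> 1

Answer: 1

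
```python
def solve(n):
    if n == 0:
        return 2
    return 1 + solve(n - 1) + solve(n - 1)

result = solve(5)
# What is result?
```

solve(n) = 1 + 2·solve(n-1), solve(0)=2. Closed form: (2+1)·2^5 - 1 = 95.

Answer: 95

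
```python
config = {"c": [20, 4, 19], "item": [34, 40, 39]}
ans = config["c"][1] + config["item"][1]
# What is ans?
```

Trace:
`config = {"c": [20, 4, 19], "item": [34, 40, 39]}` → config = {'c': [20, 4, 19], 'item': [34, 40, 39]}
`ans = config["c"][1] + config["item"][1]` → ans = 44
So ans = 44

Answer: 44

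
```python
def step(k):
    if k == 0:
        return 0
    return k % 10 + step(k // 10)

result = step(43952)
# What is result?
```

Sum of digits of 43952: 2 + 5 + 9 + 3 + 4 = 23

Answer: 23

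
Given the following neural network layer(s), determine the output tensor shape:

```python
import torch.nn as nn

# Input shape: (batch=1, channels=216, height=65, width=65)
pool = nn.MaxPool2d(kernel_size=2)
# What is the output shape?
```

Input: (1, 216, 65, 65) -> Output: (1, 216, 32, 32)

Answer: (1, 216, 32, 32)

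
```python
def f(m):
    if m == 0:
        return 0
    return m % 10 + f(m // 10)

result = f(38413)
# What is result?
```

Sum of digits of 38413: 3 + 1 + 4 + 8 + 3 = 19

Answer: 19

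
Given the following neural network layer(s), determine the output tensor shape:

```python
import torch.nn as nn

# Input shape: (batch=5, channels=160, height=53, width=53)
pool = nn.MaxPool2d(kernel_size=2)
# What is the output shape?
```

Input: (5, 160, 53, 53) -> Output: (5, 160, 26, 26)

Answer: (5, 160, 26, 26)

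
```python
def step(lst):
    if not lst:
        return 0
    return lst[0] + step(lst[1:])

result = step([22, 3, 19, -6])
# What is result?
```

22 + 3 + 19 + (-6) + 0 = 38

Answer: 38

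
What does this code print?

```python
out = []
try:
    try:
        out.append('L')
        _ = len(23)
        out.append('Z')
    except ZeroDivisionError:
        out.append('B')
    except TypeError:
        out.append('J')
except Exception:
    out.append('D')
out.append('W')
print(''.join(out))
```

Execution trace: 'L' (inner try body) → 'J' (inner except TypeError) → 'W' (after the try/except). Output: LJW

Answer: LJW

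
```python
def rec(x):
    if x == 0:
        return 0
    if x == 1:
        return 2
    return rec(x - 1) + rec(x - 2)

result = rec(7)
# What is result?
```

Build up from base cases: rec(0)=0, rec(1)=2, rec(2)=2, rec(3)=4, rec(4)=6, rec(5)=10, rec(6)=16, ..., rec(7)=26

Answer: 26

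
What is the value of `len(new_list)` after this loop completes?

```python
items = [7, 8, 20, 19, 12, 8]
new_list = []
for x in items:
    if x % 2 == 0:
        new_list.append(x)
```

Count even numbers in [7, 8, 20, 19, 12, 8]
`new_list` takes the values: [] → [8] → [8, 20] → [8, 20, 12] → [8, 20, 12, 8]
So `len(new_list)` = 4

Answer: 4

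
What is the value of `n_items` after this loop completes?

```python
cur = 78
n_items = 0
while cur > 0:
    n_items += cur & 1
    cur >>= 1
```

Count set bits in 78 (binary: 0b1001110)
`n_items` takes the values: 0 → 1 → 2 → 3 → 4

Answer: 4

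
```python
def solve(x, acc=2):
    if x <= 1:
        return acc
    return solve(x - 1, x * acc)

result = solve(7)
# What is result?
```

Accumulator trace (n, acc): (7, 2) -> (6, 14) -> (5, 84) -> (4, 420) -> (3, 1680) -> (2, 5040) -> (1, 10080) -> return 10080

Answer: 10080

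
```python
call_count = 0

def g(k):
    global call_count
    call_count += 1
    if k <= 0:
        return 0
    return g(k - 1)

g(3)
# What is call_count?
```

Linear recursion stepping by 1: 4 calls from k=3 down to ≤0.

Answer: 4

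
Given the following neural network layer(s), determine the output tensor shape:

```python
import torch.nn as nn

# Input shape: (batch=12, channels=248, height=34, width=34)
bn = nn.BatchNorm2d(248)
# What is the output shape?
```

Input: (12, 248, 34, 34) -> Output: (12, 248, 34, 34)

Answer: (12, 248, 34, 34)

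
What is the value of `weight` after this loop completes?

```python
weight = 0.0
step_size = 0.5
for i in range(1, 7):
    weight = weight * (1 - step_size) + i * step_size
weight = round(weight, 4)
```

Moving average with lr=0.5
`weight` takes the values: 0.0 → 0.5 → 1.25 → 2.125 → 3.0625 → 4.03125 → 5.015625 → 5.0156

Answer: 5.0156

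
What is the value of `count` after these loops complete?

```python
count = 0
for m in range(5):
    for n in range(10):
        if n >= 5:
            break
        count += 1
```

Inner breaks at 5, outer runs 5 times
`count` takes the values: 0 → 1 → 2 → 3 → 4 → 5 → 6 → 7 → 8 → 9 → 10 → 11 → 12 → 13 → 14 → 15 → 16 → 17 → 18 → 19 → 20 → 21 → 22 → 23 → 24 → 25

Answer: 25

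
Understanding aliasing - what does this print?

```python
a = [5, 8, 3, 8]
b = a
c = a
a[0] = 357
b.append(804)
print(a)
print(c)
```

Key concept: multiple aliases.
Step by step:
`a = [5, 8, 3, 8]` → a = [5, 8, 3, 8]
`b = a` → b = [5, 8, 3, 8] (same object as a)
`c = a` → c = [5, 8, 3, 8] (same object as a, b)
`a[0] = 357` → a = [357, 8, 3, 8] (same object as b, c); b = [357, 8, 3, 8] (same object as a, c); c = [357, 8, 3, 8] (same object as a, b)
`b.append(804)` → a = [357, 8, 3, 8, 804] (same object as b, c); b = [357, 8, 3, 8, 804] (same object as a, c); c = [357, 8, 3, 8, 804] (same object as a, b)
`print(a)` → prints [357, 8, 3, 8, 804]
`print(c)` → prints [357, 8, 3, 8, 804]

Answer:
[357, 8, 3, 8, 804]
[357, 8, 3, 8, 804]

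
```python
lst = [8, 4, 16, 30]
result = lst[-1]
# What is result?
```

Trace:
`lst = [8, 4, 16, 30]` → lst = [8, 4, 16, 30]
`result = lst[-1]` → result = 30
So result = 30

Answer: 30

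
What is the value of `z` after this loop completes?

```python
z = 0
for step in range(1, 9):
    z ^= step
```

XOR of 1 to 8
`z` takes the values: 0 → 1 → 3 → 0 → 4 → 1 → 7 → 0 → 8

Answer: 8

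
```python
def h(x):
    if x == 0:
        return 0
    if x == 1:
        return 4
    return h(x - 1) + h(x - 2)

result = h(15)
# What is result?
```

Build up from base cases: h(0)=0, h(1)=4, h(2)=4, h(3)=8, h(4)=12, h(5)=20, h(6)=32, ..., h(15)=2440

Answer: 2440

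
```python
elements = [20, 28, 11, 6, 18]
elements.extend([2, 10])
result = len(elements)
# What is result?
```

Trace:
`elements = [20, 28, 11, 6, 18]` → elements = [20, 28, 11, 6, 18]
`elements.extend([2, 10])` → elements = [20, 28, 11, 6, 18, 2, 10]
`result = len(elements)` → result = 7
So result = 7

Answer: 7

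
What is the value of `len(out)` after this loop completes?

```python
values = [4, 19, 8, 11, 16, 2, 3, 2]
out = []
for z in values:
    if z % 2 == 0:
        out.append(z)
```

Count even numbers in [4, 19, 8, 11, 16, 2, 3, 2]
`out` takes the values: [] → [4] → [4, 8] → [4, 8, 16] → [4, 8, 16, 2] → [4, 8, 16, 2, 2]
So `len(out)` = 5

Answer: 5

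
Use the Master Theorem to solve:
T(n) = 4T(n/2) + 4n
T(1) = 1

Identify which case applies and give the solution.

a=4, b=2, f(n)=4n. log_2(4) = 2. Since c=1 < 2, Case 1 applies: T(n) = Θ(n^log_b(a)) = O(n^2).

Answer: O(n^2) - Case 1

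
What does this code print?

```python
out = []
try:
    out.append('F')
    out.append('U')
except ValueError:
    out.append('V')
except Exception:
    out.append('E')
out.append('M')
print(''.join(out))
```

Execution trace: 'F' (try body) → 'U' (try body, no exception) → 'M' (after the try/except). Output: FUM

Answer: FUM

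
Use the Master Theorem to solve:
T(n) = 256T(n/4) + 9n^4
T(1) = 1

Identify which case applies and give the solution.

a=256, b=4, f(n)=9n^4. log_4(256) = 4. Since c=4 = 4, Case 2 applies: T(n) = Θ(n^log_b(a) · log n) = O(n^4 log n).

Answer: O(n^4 log n) - Case 2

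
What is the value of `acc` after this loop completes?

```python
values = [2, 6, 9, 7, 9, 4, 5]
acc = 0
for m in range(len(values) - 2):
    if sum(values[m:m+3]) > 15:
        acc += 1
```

Count windows with sum > 15
`acc` takes the values: 0 → 1 → 2 → 3 → 4 → 5

Answer: 5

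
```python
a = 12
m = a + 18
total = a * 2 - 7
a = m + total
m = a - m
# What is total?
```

Trace:
`a = 12` → a = 12
`m = a + 18` → m = 30
`total = a * 2 - 7` → total = 17
`a = m + total` → a = 47
`m = a - m` → m = 17
So total = 17

Answer: 17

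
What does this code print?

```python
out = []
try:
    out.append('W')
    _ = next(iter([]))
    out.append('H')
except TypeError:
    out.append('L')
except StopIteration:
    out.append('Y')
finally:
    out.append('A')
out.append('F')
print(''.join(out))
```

Execution trace: 'W' (try body) → 'Y' (except StopIteration) → 'A' (finally) → 'F' (after the try/except). Output: WYAF

Answer: WYAF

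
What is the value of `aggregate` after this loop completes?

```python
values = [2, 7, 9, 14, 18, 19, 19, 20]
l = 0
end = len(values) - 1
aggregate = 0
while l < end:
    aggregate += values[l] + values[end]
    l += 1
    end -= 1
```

Sum of pairs from ends
`aggregate` takes the values: 0 → 22 → 48 → 76 → 108

Answer: 108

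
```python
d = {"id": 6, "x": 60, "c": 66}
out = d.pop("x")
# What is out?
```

Trace:
`d = {"id": 6, "x": 60, "c": 66}` → d = {'id': 6, 'x': 60, 'c': 66}
`out = d.pop("x")` → d = {'id': 6, 'c': 66}; out = 60
So out = 60

Answer: 60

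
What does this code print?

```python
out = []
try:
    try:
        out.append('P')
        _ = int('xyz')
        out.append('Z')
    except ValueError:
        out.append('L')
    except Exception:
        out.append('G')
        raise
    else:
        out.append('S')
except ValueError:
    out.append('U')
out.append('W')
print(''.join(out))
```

Execution trace: 'P' (inner try body) → 'L' (inner except ValueError) → 'W' (after the try/except). Output: PLW

Answer: PLW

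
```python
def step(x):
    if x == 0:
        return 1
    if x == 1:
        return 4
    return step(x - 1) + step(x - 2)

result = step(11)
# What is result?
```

Build up from base cases: step(0)=1, step(1)=4, step(2)=5, step(3)=9, step(4)=14, step(5)=23, step(6)=37, ..., step(11)=411

Answer: 411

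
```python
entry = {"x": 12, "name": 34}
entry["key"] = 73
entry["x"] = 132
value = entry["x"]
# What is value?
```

Trace:
`entry = {"x": 12, "name": 34}` → entry = {'x': 12, 'name': 34}
`entry["key"] = 73` → entry = {'x': 12, 'name': 34, 'key': 73}
`entry["x"] = 132` → entry = {'x': 132, 'name': 34, 'key': 73}
`value = entry["x"]` → value = 132
So value = 132

Answer: 132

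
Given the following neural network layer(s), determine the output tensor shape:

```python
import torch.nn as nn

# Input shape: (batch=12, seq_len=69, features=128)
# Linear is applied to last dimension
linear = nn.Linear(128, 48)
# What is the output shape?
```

Input: (12, 69, 128) -> Output: (12, 69, 48)

Answer: (12, 69, 48)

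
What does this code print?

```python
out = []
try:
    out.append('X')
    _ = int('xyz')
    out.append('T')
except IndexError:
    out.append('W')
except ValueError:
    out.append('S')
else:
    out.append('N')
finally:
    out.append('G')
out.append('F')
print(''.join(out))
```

Execution trace: 'X' (try body) → 'S' (except ValueError) → 'G' (finally) → 'F' (after the try/except). Output: XSGF

Answer: XSGF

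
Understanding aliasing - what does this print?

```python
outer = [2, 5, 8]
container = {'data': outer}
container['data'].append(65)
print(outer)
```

Key concept: dict holds reference to list.
Step by step:
`outer = [2, 5, 8]` → outer = [2, 5, 8]
`container = {'data': outer}` → container = {'data': [2, 5, 8]}
`container['data'].append(65)` → outer = [2, 5, 8, 65]; container = {'data': [2, 5, 8, 65]}
`print(outer)` → prints [2, 5, 8, 65]

Answer: [2, 5, 8, 65]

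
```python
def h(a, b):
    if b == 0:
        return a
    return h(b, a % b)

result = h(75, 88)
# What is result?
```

h(75, 88) -> h(88, 75) -> h(75, 13) -> h(13, 10) -> h(10, 3) -> h(3, 1) -> h(1, 0) -> 1

Answer: 1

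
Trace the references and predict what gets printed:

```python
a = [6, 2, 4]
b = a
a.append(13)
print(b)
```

Key concept: basic list aliasing.
Step by step:
`a = [6, 2, 4]` → a = [6, 2, 4]
`b = a` → b = [6, 2, 4] (same object as a)
`a.append(13)` → a = [6, 2, 4, 13] (same object as b); b = [6, 2, 4, 13] (same object as a)
`print(b)` → prints [6, 2, 4, 13]

Answer: [6, 2, 4, 13]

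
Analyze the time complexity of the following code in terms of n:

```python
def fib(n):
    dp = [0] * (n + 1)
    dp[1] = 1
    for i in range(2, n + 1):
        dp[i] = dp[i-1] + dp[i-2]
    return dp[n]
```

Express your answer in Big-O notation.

This is Dynamic programming Fibonacci. Time complexity: O(n).

Answer: O(n)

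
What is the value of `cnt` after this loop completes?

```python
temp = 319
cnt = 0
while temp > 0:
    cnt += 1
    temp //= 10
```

Count digits by repeated division by 10
`cnt` takes the values: 0 → 1 → 2 → 3

Answer: 3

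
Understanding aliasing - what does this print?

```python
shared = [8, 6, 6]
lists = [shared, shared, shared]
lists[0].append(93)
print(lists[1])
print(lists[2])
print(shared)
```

Key concept: list of same reference.
Step by step:
`shared = [8, 6, 6]` → shared = [8, 6, 6]
`lists = [shared, shared, shared]` → lists = [[8, 6, 6], [8, 6, 6], [8, 6, 6]]
`lists[0].append(93)` → shared = [8, 6, 6, 93]; lists = [[8, 6, 6, 93], [8, 6, 6, 93], [8, 6, 6, 93]]
`print(lists[1])` → prints [8, 6, 6, 93]
`print(lists[2])` → prints [8, 6, 6, 93]
`print(shared)` → prints [8, 6, 6, 93]

Answer:
[8, 6, 6, 93]
[8, 6, 6, 93]
[8, 6, 6, 93]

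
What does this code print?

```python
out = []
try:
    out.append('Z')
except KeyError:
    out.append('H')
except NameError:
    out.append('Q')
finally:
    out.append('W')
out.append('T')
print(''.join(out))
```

Execution trace: 'Z' (try body, no exception) → 'W' (finally) → 'T' (after the try/except). Output: ZWT

Answer: ZWT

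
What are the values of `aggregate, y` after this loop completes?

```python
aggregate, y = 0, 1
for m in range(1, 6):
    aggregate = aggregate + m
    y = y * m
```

Sum and factorial of 1 to 5
`aggregate, y` takes the values: (0, 1) → (1, 1) → (3, 1) → (3, 2) → (6, 2) → (6, 6) → (10, 6) → (10, 24) → (15, 24) → (15, 120)

Answer: 15, 120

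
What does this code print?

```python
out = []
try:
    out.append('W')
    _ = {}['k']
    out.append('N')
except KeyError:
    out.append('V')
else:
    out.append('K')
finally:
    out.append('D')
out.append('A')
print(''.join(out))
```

Execution trace: 'W' (try body) → 'V' (except KeyError) → 'D' (finally) → 'A' (after the try/except). Output: WVDA

Answer: WVDA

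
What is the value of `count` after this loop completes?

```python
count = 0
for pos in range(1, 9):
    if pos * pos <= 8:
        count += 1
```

Count numbers where pos² ≤ 8
`count` takes the values: 0 → 1 → 2

Answer: 2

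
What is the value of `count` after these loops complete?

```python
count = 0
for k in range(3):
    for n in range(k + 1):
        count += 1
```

Triangle: 1 + 2 + ... + 3
`count` takes the values: 0 → 1 → 2 → 3 → 4 → 5 → 6

Answer: 6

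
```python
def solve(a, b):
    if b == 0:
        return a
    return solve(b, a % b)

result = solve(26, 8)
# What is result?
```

solve(26, 8) -> solve(8, 2) -> solve(2, 0) -> 2

Answer: 2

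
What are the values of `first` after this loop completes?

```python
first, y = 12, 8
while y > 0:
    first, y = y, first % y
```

GCD of 12 and 8
`first` takes the values: 12 → 8 → 4

Answer: 4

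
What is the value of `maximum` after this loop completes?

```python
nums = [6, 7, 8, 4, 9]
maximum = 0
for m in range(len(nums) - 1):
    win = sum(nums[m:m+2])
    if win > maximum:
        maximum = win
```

Max sum of 2-element window in [6, 7, 8, 4, 9]
`maximum` takes the values: 0 → 13 → 15

Answer: 15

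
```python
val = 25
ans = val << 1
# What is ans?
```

Trace:
`val = 25` → val = 25
`ans = val << 1` → ans = 50
So ans = 50

Answer: 50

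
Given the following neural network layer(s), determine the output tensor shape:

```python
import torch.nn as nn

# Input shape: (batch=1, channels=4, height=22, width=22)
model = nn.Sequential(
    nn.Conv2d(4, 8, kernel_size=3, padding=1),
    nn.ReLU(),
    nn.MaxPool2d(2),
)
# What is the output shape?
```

Input: (1, 4, 22, 22) -> after Conv2d: (1, 8, 22, 22) -> after ReLU: (1, 8, 22, 22) -> Output: (1, 8, 11, 11)

Answer: (1, 8, 11, 11)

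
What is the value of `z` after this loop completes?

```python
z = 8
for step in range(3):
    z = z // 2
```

Halve 3 times: 8 // 2^3 = 1
`z` takes the values: 8 → 4 → 2 → 1

Answer: 1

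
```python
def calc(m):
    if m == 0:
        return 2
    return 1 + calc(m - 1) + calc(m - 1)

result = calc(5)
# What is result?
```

calc(m) = 1 + 2·calc(m-1), calc(0)=2. Closed form: (2+1)·2^5 - 1 = 95.

Answer: 95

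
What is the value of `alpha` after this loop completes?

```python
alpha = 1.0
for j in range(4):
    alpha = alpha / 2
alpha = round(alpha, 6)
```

Halving LR 4 times: 1 / 2^4
`alpha` takes the values: 1.0 → 0.5 → 0.25 → 0.125 → 0.0625

Answer: 0.0625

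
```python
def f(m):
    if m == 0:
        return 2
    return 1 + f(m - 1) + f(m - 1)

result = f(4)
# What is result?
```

f(m) = 1 + 2·f(m-1), f(0)=2. Closed form: (2+1)·2^4 - 1 = 47.

Answer: 47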